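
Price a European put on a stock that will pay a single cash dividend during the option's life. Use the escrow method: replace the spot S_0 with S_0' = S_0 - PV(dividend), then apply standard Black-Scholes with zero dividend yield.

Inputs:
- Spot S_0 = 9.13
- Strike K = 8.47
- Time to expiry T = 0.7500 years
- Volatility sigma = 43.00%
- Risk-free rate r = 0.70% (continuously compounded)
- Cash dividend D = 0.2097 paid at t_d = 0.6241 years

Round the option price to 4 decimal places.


Answer: Price = 1.0482

Derivation:
PV(D) = D * exp(-r * t_d) = 0.2097 * 0.99564083 = 0.20878588
S_0' = S_0 - PV(D) = 9.1300 - 0.20878588 = 8.92121412
d1 = (ln(S_0'/K) + (r + sigma^2/2)*T) / (sigma*sqrt(T)) = 0.33966736
d2 = d1 - sigma*sqrt(T) = -0.03272357
exp(-rT) = 0.99476376
N(-d1) = 0.36705352; N(-d2) = 0.51305248
P = K * exp(-rT) * N(-d2) - S_0' * N(-d1) = 8.4700 * 0.99476376 * 0.51305248 - 8.92121412 * 0.36705352 = 1.0482


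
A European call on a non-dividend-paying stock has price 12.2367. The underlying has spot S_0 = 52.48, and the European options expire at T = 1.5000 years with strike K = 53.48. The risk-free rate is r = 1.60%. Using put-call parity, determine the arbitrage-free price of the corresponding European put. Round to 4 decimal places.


Answer: Put price = 11.9685

Derivation:
Put-call parity: C - P = S_0 * exp(-qT) - K * exp(-rT).
S_0 * exp(-qT) = 52.4800 * 1.00000000 = 52.48000000
K * exp(-rT) = 53.4800 * 0.97628571 = 52.21175976
P = C - S*exp(-qT) + K*exp(-rT)
P = 12.2367 - 52.48000000 + 52.21175976 = 11.9685


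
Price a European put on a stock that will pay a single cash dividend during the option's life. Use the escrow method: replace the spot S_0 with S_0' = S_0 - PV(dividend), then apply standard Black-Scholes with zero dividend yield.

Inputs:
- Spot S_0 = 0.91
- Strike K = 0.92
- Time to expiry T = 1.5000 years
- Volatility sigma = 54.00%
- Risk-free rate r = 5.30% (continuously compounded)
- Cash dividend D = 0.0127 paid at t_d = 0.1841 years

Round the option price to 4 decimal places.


Answer: Price = 0.2032

Derivation:
PV(D) = D * exp(-r * t_d) = 0.0127 * 0.99029015 = 0.01257668
S_0' = S_0 - PV(D) = 0.9100 - 0.01257668 = 0.89742332
d1 = (ln(S_0'/K) + (r + sigma^2/2)*T) / (sigma*sqrt(T)) = 0.41331965
d2 = d1 - sigma*sqrt(T) = -0.24804258
exp(-rT) = 0.92357802
N(-d1) = 0.33968622; N(-d2) = 0.59794927
P = K * exp(-rT) * N(-d2) - S_0' * N(-d1) = 0.9200 * 0.92357802 * 0.59794927 - 0.89742332 * 0.33968622 = 0.2032


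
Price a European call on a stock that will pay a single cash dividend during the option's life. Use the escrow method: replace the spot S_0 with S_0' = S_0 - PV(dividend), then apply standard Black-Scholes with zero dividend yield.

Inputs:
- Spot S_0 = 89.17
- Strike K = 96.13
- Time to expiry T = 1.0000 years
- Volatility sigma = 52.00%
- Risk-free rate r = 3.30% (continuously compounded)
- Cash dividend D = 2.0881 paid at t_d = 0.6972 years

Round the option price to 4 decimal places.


Answer: Price = 15.6787

Derivation:
PV(D) = D * exp(-r * t_d) = 2.0881 * 0.97725506 = 2.04060628
S_0' = S_0 - PV(D) = 89.1700 - 2.04060628 = 87.12939372
d1 = (ln(S_0'/K) + (r + sigma^2/2)*T) / (sigma*sqrt(T)) = 0.13440934
d2 = d1 - sigma*sqrt(T) = -0.38559066
exp(-rT) = 0.96753856
N(d1) = 0.55346055; N(d2) = 0.34989993
C = S_0' * N(d1) - K * exp(-rT) * N(d2) = 87.12939372 * 0.55346055 - 96.1300 * 0.96753856 * 0.34989993 = 15.6787


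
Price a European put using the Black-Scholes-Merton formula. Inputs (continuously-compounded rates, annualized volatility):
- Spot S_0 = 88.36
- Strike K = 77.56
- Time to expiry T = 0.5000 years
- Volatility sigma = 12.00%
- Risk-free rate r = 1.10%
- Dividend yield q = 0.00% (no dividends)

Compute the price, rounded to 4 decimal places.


d1 = (ln(S/K) + (r - q + 0.5*sigma^2) * T) / (sigma * sqrt(T)) = 1.64364082
d2 = d1 - sigma * sqrt(T) = 1.55878800
exp(-rT) = 0.99451510; exp(-qT) = 1.00000000
P = K * exp(-rT) * N(-d2) - S_0 * exp(-qT) * N(-d1)
N(-d1) = 0.05012521; N(-d2) = 0.05952328
P = 77.5600 * 0.99451510 * 0.05952328 - 88.3600 * 1.00000000 * 0.05012521 = 0.1622

Answer: Price = 0.1622


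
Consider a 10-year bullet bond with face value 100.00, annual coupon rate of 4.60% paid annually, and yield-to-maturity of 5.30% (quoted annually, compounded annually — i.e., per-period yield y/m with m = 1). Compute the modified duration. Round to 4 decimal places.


Answer: Modified duration = 7.7675

Derivation:
Coupon per period c = face * coupon_rate / m = 4.600000
Periods per year m = 1; per-period yield y/m = 0.053000
Number of cashflows N = 10
Cashflows (t years, CF_t, discount factor 1/(1+y/m)^(m*t), PV):
  t = 1.0000: CF_t = 4.600000, DF = 0.949668, PV = 4.368471
  t = 2.0000: CF_t = 4.600000, DF = 0.901869, PV = 4.148595
  t = 3.0000: CF_t = 4.600000, DF = 0.856475, PV = 3.939787
  t = 4.0000: CF_t = 4.600000, DF = 0.813367, PV = 3.741488
  t = 5.0000: CF_t = 4.600000, DF = 0.772428, PV = 3.553170
  t = 6.0000: CF_t = 4.600000, DF = 0.733550, PV = 3.374330
  t = 7.0000: CF_t = 4.600000, DF = 0.696629, PV = 3.204492
  t = 8.0000: CF_t = 4.600000, DF = 0.661566, PV = 3.043203
  t = 9.0000: CF_t = 4.600000, DF = 0.628268, PV = 2.890031
  t = 10.0000: CF_t = 104.600000, DF = 0.596645, PV = 62.409108
Price P = sum_t PV_t = 94.672675
First compute Macaulay numerator sum_t t * PV_t:
  t * PV_t at t = 1.0000: 4.368471
  t * PV_t at t = 2.0000: 8.297191
  t * PV_t at t = 3.0000: 11.819360
  t * PV_t at t = 4.0000: 14.965952
  t * PV_t at t = 5.0000: 17.765850
  t * PV_t at t = 6.0000: 20.245982
  t * PV_t at t = 7.0000: 22.431446
  t * PV_t at t = 8.0000: 24.345621
  t * PV_t at t = 9.0000: 26.010278
  t * PV_t at t = 10.0000: 624.091076
Macaulay duration D = 774.341227 / 94.672675 = 8.179142
Modified duration = D / (1 + y/m) = 8.179142 / (1 + 0.053000) = 7.767466


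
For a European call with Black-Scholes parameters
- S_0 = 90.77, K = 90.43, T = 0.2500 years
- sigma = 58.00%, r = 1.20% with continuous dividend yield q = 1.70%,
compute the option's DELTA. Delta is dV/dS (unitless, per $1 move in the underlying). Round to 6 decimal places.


Answer: Delta = 0.558670

Derivation:
d1 = 0.1536302200; d2 = -0.1363697800
phi(d1) = 0.3942619845; exp(-qT) = 0.9957590185; exp(-rT) = 0.9970044955
N(d1) = 0.5610493461
Delta = exp(-qT) * N(d1) = 0.9957590185 * 0.5610493461 = 0.558670


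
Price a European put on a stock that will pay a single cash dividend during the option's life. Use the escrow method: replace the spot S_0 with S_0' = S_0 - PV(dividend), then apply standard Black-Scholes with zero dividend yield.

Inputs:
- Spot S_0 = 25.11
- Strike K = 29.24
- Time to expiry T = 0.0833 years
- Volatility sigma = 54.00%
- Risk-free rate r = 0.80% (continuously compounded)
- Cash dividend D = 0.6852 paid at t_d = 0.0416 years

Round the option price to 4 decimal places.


PV(D) = D * exp(-r * t_d) = 0.6852 * 0.99966726 = 0.68497200
S_0' = S_0 - PV(D) = 25.1100 - 0.68497200 = 24.42502800
d1 = (ln(S_0'/K) + (r + sigma^2/2)*T) / (sigma*sqrt(T)) = -1.07227535
d2 = d1 - sigma*sqrt(T) = -1.22812874
exp(-rT) = 0.99933382
N(-d1) = 0.85820181; N(-d2) = 0.89030068
P = K * exp(-rT) * N(-d2) - S_0' * N(-d1) = 29.2400 * 0.99933382 * 0.89030068 - 24.42502800 * 0.85820181 = 5.0534

Answer: Price = 5.0534


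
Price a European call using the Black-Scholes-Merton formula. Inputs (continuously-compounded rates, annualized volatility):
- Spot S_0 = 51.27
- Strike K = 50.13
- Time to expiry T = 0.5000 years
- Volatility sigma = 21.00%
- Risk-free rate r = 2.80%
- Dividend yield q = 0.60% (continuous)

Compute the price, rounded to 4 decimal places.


d1 = (ln(S/K) + (r - q + 0.5*sigma^2) * T) / (sigma * sqrt(T)) = 0.29975371
d2 = d1 - sigma * sqrt(T) = 0.15126128
exp(-rT) = 0.98609754; exp(-qT) = 0.99700450
C = S_0 * exp(-qT) * N(d1) - K * exp(-rT) * N(d2)
N(d1) = 0.61781749; N(d2) = 0.56011520
C = 51.2700 * 0.99700450 * 0.61781749 - 50.1300 * 0.98609754 * 0.56011520 = 3.8924

Answer: Price = 3.8924


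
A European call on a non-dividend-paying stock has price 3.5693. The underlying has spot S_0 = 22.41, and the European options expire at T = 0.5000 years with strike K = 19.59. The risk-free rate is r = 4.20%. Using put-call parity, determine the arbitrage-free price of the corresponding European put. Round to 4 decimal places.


Answer: Put price = 0.3422

Derivation:
Put-call parity: C - P = S_0 * exp(-qT) - K * exp(-rT).
S_0 * exp(-qT) = 22.4100 * 1.00000000 = 22.41000000
K * exp(-rT) = 19.5900 * 0.97921896 = 19.18289952
P = C - S*exp(-qT) + K*exp(-rT)
P = 3.5693 - 22.41000000 + 19.18289952 = 0.3422


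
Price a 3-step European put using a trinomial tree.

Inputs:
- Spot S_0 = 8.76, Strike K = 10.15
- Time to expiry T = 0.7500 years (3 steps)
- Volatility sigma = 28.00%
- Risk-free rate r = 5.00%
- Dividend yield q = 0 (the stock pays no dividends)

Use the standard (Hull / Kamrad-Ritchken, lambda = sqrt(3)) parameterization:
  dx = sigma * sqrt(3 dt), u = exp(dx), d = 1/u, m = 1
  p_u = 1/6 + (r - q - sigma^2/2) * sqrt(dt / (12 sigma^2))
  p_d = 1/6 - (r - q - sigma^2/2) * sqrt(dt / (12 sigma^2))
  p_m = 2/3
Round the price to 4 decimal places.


dt = T/N = 0.250000; dx = sigma*sqrt(3*dt) = 0.242487
u = exp(dx) = 1.274415; d = 1/u = 0.784674
p_u = 0.172234, p_m = 0.666667, p_d = 0.161099
Discount per step: exp(-r*dt) = 0.987578
Stock lattice S(k, j) with j the centered position index:
  k=0: S(0,+0) = 8.7600
  k=1: S(1,-1) = 6.8737; S(1,+0) = 8.7600; S(1,+1) = 11.1639
  k=2: S(2,-2) = 5.3936; S(2,-1) = 6.8737; S(2,+0) = 8.7600; S(2,+1) = 11.1639; S(2,+2) = 14.2274
  k=3: S(3,-3) = 4.2323; S(3,-2) = 5.3936; S(3,-1) = 6.8737; S(3,+0) = 8.7600; S(3,+1) = 11.1639; S(3,+2) = 14.2274; S(3,+3) = 18.1316
Terminal payoffs V(N, j) = max(K - S_T, 0):
  V(3,-3) = 5.917747; V(3,-2) = 4.756354; V(3,-1) = 3.276257; V(3,+0) = 1.390000; V(3,+1) = 0.000000; V(3,+2) = 0.000000; V(3,+3) = 0.000000
Backward induction: V(k, j) = exp(-r*dt) * [p_u * V(k+1, j+1) + p_m * V(k+1, j) + p_d * V(k+1, j-1)]
  V(2,-2) = exp(-r*dt) * [p_u*3.276257 + p_m*4.756354 + p_d*5.917747] = 4.630288
  V(2,-1) = exp(-r*dt) * [p_u*1.390000 + p_m*3.276257 + p_d*4.756354] = 3.150197
  V(2,+0) = exp(-r*dt) * [p_u*0.000000 + p_m*1.390000 + p_d*3.276257] = 1.436402
  V(2,+1) = exp(-r*dt) * [p_u*0.000000 + p_m*0.000000 + p_d*1.390000] = 0.221146
  V(2,+2) = exp(-r*dt) * [p_u*0.000000 + p_m*0.000000 + p_d*0.000000] = 0.000000
  V(1,-1) = exp(-r*dt) * [p_u*1.436402 + p_m*3.150197 + p_d*4.630288] = 3.055038
  V(1,+0) = exp(-r*dt) * [p_u*0.221146 + p_m*1.436402 + p_d*3.150197] = 1.484512
  V(1,+1) = exp(-r*dt) * [p_u*0.000000 + p_m*0.221146 + p_d*1.436402] = 0.374128
  V(0,+0) = exp(-r*dt) * [p_u*0.374128 + p_m*1.484512 + p_d*3.055038] = 1.527069

Answer: Price = V(0,0) = 1.5271


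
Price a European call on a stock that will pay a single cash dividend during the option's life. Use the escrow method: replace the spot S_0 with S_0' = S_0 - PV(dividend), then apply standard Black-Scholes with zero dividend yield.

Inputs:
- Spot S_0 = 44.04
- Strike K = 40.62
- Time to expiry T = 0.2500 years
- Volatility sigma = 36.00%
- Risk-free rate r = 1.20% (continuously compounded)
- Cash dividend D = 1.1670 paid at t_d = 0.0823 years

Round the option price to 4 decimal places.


PV(D) = D * exp(-r * t_d) = 1.1670 * 0.99901289 = 1.16584804
S_0' = S_0 - PV(D) = 44.0400 - 1.16584804 = 42.87415196
d1 = (ln(S_0'/K) + (r + sigma^2/2)*T) / (sigma*sqrt(T)) = 0.40671428
d2 = d1 - sigma*sqrt(T) = 0.22671428
exp(-rT) = 0.99700450
N(d1) = 0.65789107; N(d2) = 0.58967704
C = S_0' * N(d1) - K * exp(-rT) * N(d2) = 42.87415196 * 0.65789107 - 40.6200 * 0.99700450 * 0.58967704 = 4.3256

Answer: Price = 4.3256


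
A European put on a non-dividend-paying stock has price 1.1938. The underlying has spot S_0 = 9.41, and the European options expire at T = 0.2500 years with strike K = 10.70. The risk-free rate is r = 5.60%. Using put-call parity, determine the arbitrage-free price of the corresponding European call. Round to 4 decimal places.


Put-call parity: C - P = S_0 * exp(-qT) - K * exp(-rT).
S_0 * exp(-qT) = 9.4100 * 1.00000000 = 9.41000000
K * exp(-rT) = 10.7000 * 0.98609754 = 10.55124372
C = P + S*exp(-qT) - K*exp(-rT)
C = 1.1938 + 9.41000000 - 10.55124372 = 0.0526

Answer: Call price = 0.0526


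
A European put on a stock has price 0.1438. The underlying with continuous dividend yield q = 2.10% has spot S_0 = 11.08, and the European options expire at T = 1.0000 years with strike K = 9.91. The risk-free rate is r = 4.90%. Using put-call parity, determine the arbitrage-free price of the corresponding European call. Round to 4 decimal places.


Answer: Call price = 1.5574

Derivation:
Put-call parity: C - P = S_0 * exp(-qT) - K * exp(-rT).
S_0 * exp(-qT) = 11.0800 * 0.97921896 = 10.84974613
K * exp(-rT) = 9.9100 * 0.95218113 = 9.43611500
C = P + S*exp(-qT) - K*exp(-rT)
C = 0.1438 + 10.84974613 - 9.43611500 = 1.5574


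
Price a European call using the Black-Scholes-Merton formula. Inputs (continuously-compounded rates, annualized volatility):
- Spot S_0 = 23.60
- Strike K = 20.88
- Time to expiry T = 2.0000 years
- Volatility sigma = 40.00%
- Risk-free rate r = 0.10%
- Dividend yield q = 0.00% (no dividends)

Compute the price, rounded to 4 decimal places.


d1 = (ln(S/K) + (r - q + 0.5*sigma^2) * T) / (sigma * sqrt(T)) = 0.50285006
d2 = d1 - sigma * sqrt(T) = -0.06283537
exp(-rT) = 0.99800200; exp(-qT) = 1.00000000
C = S_0 * exp(-qT) * N(d1) - K * exp(-rT) * N(d2)
N(d1) = 0.69246515; N(d2) = 0.47494880
C = 23.6000 * 1.00000000 * 0.69246515 - 20.8800 * 0.99800200 * 0.47494880 = 6.4451

Answer: Price = 6.4451


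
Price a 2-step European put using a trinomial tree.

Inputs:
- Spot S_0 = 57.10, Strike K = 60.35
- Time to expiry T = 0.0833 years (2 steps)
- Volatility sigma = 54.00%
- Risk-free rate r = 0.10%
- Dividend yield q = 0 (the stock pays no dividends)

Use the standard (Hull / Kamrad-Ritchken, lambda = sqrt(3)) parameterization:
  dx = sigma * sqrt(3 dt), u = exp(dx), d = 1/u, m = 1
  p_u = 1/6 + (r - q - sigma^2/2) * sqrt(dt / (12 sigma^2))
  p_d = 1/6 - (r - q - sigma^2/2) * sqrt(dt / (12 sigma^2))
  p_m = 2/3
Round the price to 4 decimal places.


Answer: Price = V(0,0) = 5.5390

Derivation:
dt = T/N = 0.041650; dx = sigma*sqrt(3*dt) = 0.190881
u = exp(dx) = 1.210315; d = 1/u = 0.826231
p_u = 0.150869, p_m = 0.666667, p_d = 0.182464
Discount per step: exp(-r*dt) = 0.999958
Stock lattice S(k, j) with j the centered position index:
  k=0: S(0,+0) = 57.1000
  k=1: S(1,-1) = 47.1778; S(1,+0) = 57.1000; S(1,+1) = 69.1090
  k=2: S(2,-2) = 38.9798; S(2,-1) = 47.1778; S(2,+0) = 57.1000; S(2,+1) = 69.1090; S(2,+2) = 83.6436
Terminal payoffs V(N, j) = max(K - S_T, 0):
  V(2,-2) = 21.370229; V(2,-1) = 13.172199; V(2,+0) = 3.250000; V(2,+1) = 0.000000; V(2,+2) = 0.000000
Backward induction: V(k, j) = exp(-r*dt) * [p_u * V(k+1, j+1) + p_m * V(k+1, j) + p_d * V(k+1, j-1)]
  V(1,-1) = exp(-r*dt) * [p_u*3.250000 + p_m*13.172199 + p_d*21.370229] = 13.170545
  V(1,+0) = exp(-r*dt) * [p_u*0.000000 + p_m*3.250000 + p_d*13.172199] = 4.569932
  V(1,+1) = exp(-r*dt) * [p_u*0.000000 + p_m*0.000000 + p_d*3.250000] = 0.592984
  V(0,+0) = exp(-r*dt) * [p_u*0.592984 + p_m*4.569932 + p_d*13.170545] = 5.539008


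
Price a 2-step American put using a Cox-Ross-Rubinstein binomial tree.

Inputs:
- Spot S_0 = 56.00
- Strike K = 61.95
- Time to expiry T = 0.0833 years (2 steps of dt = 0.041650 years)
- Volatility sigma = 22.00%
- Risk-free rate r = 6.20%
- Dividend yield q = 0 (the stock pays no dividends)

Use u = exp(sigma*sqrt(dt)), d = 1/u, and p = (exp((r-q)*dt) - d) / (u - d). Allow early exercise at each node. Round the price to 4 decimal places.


Answer: Price = V(0,0) = 5.9500

Derivation:
dt = T/N = 0.041650
u = exp(sigma*sqrt(dt)) = 1.045922; d = 1/u = 0.956095
p = (exp((r-q)*dt) - d) / (u - d) = 0.517562
Discount per step: exp(-r*dt) = 0.997421
Stock lattice S(k, i) with i counting down-moves:
  k=0: S(0,0) = 56.0000
  k=1: S(1,0) = 58.5716; S(1,1) = 53.5413
  k=2: S(2,0) = 61.2613; S(2,1) = 56.0000; S(2,2) = 51.1906
Terminal payoffs V(N, i) = max(K - S_T, 0):
  V(2,0) = 0.688698; V(2,1) = 5.950000; V(2,2) = 10.759446
Backward induction: V(k, i) = exp(-r*dt) * [p * V(k+1, i) + (1-p) * V(k+1, i+1)]; then take max(V_cont, immediate exercise) for American.
  V(1,0) = exp(-r*dt) * [p*0.688698 + (1-p)*5.950000] = 3.218628; exercise = 3.378395; V(1,0) = max -> 3.378395
  V(1,1) = exp(-r*dt) * [p*5.950000 + (1-p)*10.759446] = 8.248931; exercise = 8.408698; V(1,1) = max -> 8.408698
  V(0,0) = exp(-r*dt) * [p*3.378395 + (1-p)*8.408698] = 5.790233; exercise = 5.950000; V(0,0) = max -> 5.950000


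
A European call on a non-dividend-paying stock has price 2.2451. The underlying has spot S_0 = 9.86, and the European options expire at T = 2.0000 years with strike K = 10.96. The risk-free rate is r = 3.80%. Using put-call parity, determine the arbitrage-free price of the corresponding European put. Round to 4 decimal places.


Answer: Put price = 2.5430

Derivation:
Put-call parity: C - P = S_0 * exp(-qT) - K * exp(-rT).
S_0 * exp(-qT) = 9.8600 * 1.00000000 = 9.86000000
K * exp(-rT) = 10.9600 * 0.92681621 = 10.15790562
P = C - S*exp(-qT) + K*exp(-rT)
P = 2.2451 - 9.86000000 + 10.15790562 = 2.5430


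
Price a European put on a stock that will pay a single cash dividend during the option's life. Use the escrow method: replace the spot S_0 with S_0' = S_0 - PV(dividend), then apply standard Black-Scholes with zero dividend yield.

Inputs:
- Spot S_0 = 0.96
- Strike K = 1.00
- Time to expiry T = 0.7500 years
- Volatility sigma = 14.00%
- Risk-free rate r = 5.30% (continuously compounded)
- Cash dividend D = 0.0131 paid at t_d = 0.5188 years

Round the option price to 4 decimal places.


PV(D) = D * exp(-r * t_d) = 0.0131 * 0.97287818 = 0.01274470
S_0' = S_0 - PV(D) = 0.9600 - 0.01274470 = 0.94725530
d1 = (ln(S_0'/K) + (r + sigma^2/2)*T) / (sigma*sqrt(T)) = -0.05844961
d2 = d1 - sigma*sqrt(T) = -0.17969317
exp(-rT) = 0.96102967
N(-d1) = 0.52330475; N(-d2) = 0.57130327
P = K * exp(-rT) * N(-d2) - S_0' * N(-d1) = 1.0000 * 0.96102967 * 0.57130327 - 0.94725530 * 0.52330475 = 0.0533

Answer: Price = 0.0533


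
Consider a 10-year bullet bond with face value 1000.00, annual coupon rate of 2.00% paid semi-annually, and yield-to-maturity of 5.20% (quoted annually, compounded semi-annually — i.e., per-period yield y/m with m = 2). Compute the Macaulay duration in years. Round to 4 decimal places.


Answer: Macaulay duration = 8.9386 years

Derivation:
Coupon per period c = face * coupon_rate / m = 10.000000
Periods per year m = 2; per-period yield y/m = 0.026000
Number of cashflows N = 20
Cashflows (t years, CF_t, discount factor 1/(1+y/m)^(m*t), PV):
  t = 0.5000: CF_t = 10.000000, DF = 0.974659, PV = 9.746589
  t = 1.0000: CF_t = 10.000000, DF = 0.949960, PV = 9.499599
  t = 1.5000: CF_t = 10.000000, DF = 0.925887, PV = 9.258869
  t = 2.0000: CF_t = 10.000000, DF = 0.902424, PV = 9.024238
  t = 2.5000: CF_t = 10.000000, DF = 0.879555, PV = 8.795554
  t = 3.0000: CF_t = 10.000000, DF = 0.857266, PV = 8.572665
  t = 3.5000: CF_t = 10.000000, DF = 0.835542, PV = 8.355424
  t = 4.0000: CF_t = 10.000000, DF = 0.814369, PV = 8.143688
  t = 4.5000: CF_t = 10.000000, DF = 0.793732, PV = 7.937318
  t = 5.0000: CF_t = 10.000000, DF = 0.773618, PV = 7.736177
  t = 5.5000: CF_t = 10.000000, DF = 0.754013, PV = 7.540133
  t = 6.0000: CF_t = 10.000000, DF = 0.734906, PV = 7.349058
  t = 6.5000: CF_t = 10.000000, DF = 0.716282, PV = 7.162824
  t = 7.0000: CF_t = 10.000000, DF = 0.698131, PV = 6.981310
  t = 7.5000: CF_t = 10.000000, DF = 0.680440, PV = 6.804396
  t = 8.0000: CF_t = 10.000000, DF = 0.663197, PV = 6.631965
  t = 8.5000: CF_t = 10.000000, DF = 0.646390, PV = 6.463904
  t = 9.0000: CF_t = 10.000000, DF = 0.630010, PV = 6.300101
  t = 9.5000: CF_t = 10.000000, DF = 0.614045, PV = 6.140449
  t = 10.0000: CF_t = 1010.000000, DF = 0.598484, PV = 604.469174
Price P = sum_t PV_t = 752.913434
Macaulay numerator sum_t t * PV_t:
  t * PV_t at t = 0.5000: 4.873294
  t * PV_t at t = 1.0000: 9.499599
  t * PV_t at t = 1.5000: 13.888303
  t * PV_t at t = 2.0000: 18.048477
  t * PV_t at t = 2.5000: 21.988885
  t * PV_t at t = 3.0000: 25.717994
  t * PV_t at t = 3.5000: 29.243983
  t * PV_t at t = 4.0000: 32.574751
  t * PV_t at t = 4.5000: 35.717929
  t * PV_t at t = 5.0000: 38.680885
  t * PV_t at t = 5.5000: 41.470734
  t * PV_t at t = 6.0000: 44.094348
  t * PV_t at t = 6.5000: 46.558359
  t * PV_t at t = 7.0000: 48.869173
  t * PV_t at t = 7.5000: 51.032971
  t * PV_t at t = 8.0000: 53.055720
  t * PV_t at t = 8.5000: 54.943180
  t * PV_t at t = 9.0000: 56.700908
  t * PV_t at t = 9.5000: 58.334268
  t * PV_t at t = 10.0000: 6044.691742
Macaulay duration D = (sum_t t * PV_t) / P = 6729.985502 / 752.913434 = 8.938591


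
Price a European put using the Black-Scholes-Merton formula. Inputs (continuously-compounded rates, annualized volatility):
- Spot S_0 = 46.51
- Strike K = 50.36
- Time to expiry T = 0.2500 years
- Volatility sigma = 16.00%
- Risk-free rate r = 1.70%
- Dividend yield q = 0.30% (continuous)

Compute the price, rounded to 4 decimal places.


d1 = (ln(S/K) + (r - q + 0.5*sigma^2) * T) / (sigma * sqrt(T)) = -0.91037332
d2 = d1 - sigma * sqrt(T) = -0.99037332
exp(-rT) = 0.99575902; exp(-qT) = 0.99925028
P = K * exp(-rT) * N(-d2) - S_0 * exp(-qT) * N(-d1)
N(-d1) = 0.81868717; N(-d2) = 0.83900416
P = 50.3600 * 0.99575902 * 0.83900416 - 46.5100 * 0.99925028 * 0.81868717 = 4.0245

Answer: Price = 4.0245


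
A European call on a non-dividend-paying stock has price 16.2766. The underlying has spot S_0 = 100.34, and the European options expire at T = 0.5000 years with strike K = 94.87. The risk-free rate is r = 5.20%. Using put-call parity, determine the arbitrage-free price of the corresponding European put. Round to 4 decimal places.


Put-call parity: C - P = S_0 * exp(-qT) - K * exp(-rT).
S_0 * exp(-qT) = 100.3400 * 1.00000000 = 100.34000000
K * exp(-rT) = 94.8700 * 0.97433509 = 92.43516995
P = C - S*exp(-qT) + K*exp(-rT)
P = 16.2766 - 100.34000000 + 92.43516995 = 8.3718

Answer: Put price = 8.3718


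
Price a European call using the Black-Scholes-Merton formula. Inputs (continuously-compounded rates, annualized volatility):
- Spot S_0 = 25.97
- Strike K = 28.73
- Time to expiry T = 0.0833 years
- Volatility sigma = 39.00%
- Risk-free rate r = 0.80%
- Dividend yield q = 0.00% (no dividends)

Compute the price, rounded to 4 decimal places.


Answer: Price = 0.3133

Derivation:
d1 = (ln(S/K) + (r - q + 0.5*sigma^2) * T) / (sigma * sqrt(T)) = -0.83509087
d2 = d1 - sigma * sqrt(T) = -0.94765165
exp(-rT) = 0.99933382; exp(-qT) = 1.00000000
C = S_0 * exp(-qT) * N(d1) - K * exp(-rT) * N(d2)
N(d1) = 0.20183327; N(d2) = 0.17165341
C = 25.9700 * 1.00000000 * 0.20183327 - 28.7300 * 0.99933382 * 0.17165341 = 0.3133


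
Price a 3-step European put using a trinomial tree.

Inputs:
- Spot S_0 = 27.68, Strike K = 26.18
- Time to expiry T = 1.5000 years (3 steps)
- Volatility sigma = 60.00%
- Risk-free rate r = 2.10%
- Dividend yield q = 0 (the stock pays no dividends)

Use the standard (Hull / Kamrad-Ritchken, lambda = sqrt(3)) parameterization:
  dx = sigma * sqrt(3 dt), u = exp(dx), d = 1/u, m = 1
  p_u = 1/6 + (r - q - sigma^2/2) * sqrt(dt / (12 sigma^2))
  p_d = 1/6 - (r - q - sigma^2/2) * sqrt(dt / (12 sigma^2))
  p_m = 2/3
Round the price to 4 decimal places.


Answer: Price = V(0,0) = 5.9991

Derivation:
dt = T/N = 0.500000; dx = sigma*sqrt(3*dt) = 0.734847
u = exp(dx) = 2.085163; d = 1/u = 0.479579
p_u = 0.112574, p_m = 0.666667, p_d = 0.220760
Discount per step: exp(-r*dt) = 0.989555
Stock lattice S(k, j) with j the centered position index:
  k=0: S(0,+0) = 27.6800
  k=1: S(1,-1) = 13.2747; S(1,+0) = 27.6800; S(1,+1) = 57.7173
  k=2: S(2,-2) = 6.3663; S(2,-1) = 13.2747; S(2,+0) = 27.6800; S(2,+1) = 57.7173; S(2,+2) = 120.3500
  k=3: S(3,-3) = 3.0531; S(3,-2) = 6.3663; S(3,-1) = 13.2747; S(3,+0) = 27.6800; S(3,+1) = 57.7173; S(3,+2) = 120.3500; S(3,+3) = 250.9493
Terminal payoffs V(N, j) = max(K - S_T, 0):
  V(3,-3) = 23.126864; V(3,-2) = 19.813714; V(3,-1) = 12.905257; V(3,+0) = 0.000000; V(3,+1) = 0.000000; V(3,+2) = 0.000000; V(3,+3) = 0.000000
Backward induction: V(k, j) = exp(-r*dt) * [p_u * V(k+1, j+1) + p_m * V(k+1, j) + p_d * V(k+1, j-1)]
  V(2,-2) = exp(-r*dt) * [p_u*12.905257 + p_m*19.813714 + p_d*23.126864] = 19.560940
  V(2,-1) = exp(-r*dt) * [p_u*0.000000 + p_m*12.905257 + p_d*19.813714] = 12.842020
  V(2,+0) = exp(-r*dt) * [p_u*0.000000 + p_m*0.000000 + p_d*12.905257] = 2.819201
  V(2,+1) = exp(-r*dt) * [p_u*0.000000 + p_m*0.000000 + p_d*0.000000] = 0.000000
  V(2,+2) = exp(-r*dt) * [p_u*0.000000 + p_m*0.000000 + p_d*0.000000] = 0.000000
  V(1,-1) = exp(-r*dt) * [p_u*2.819201 + p_m*12.842020 + p_d*19.560940] = 13.059136
  V(1,+0) = exp(-r*dt) * [p_u*0.000000 + p_m*2.819201 + p_d*12.842020] = 4.665223
  V(1,+1) = exp(-r*dt) * [p_u*0.000000 + p_m*0.000000 + p_d*2.819201] = 0.615865
  V(0,+0) = exp(-r*dt) * [p_u*0.615865 + p_m*4.665223 + p_d*13.059136] = 5.999086


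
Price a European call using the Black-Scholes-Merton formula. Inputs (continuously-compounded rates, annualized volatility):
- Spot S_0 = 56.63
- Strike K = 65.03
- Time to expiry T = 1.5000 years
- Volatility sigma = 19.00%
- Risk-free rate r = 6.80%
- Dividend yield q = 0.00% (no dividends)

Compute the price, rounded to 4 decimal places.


Answer: Price = 4.3600

Derivation:
d1 = (ln(S/K) + (r - q + 0.5*sigma^2) * T) / (sigma * sqrt(T)) = -0.03968527
d2 = d1 - sigma * sqrt(T) = -0.27238679
exp(-rT) = 0.90302955; exp(-qT) = 1.00000000
C = S_0 * exp(-qT) * N(d1) - K * exp(-rT) * N(d2)
N(d1) = 0.48417202; N(d2) = 0.39266231
C = 56.6300 * 1.00000000 * 0.48417202 - 65.0300 * 0.90302955 * 0.39266231 = 4.3600


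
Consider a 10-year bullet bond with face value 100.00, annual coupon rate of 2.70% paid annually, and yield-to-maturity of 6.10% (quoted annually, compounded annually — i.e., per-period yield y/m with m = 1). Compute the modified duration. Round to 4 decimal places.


Coupon per period c = face * coupon_rate / m = 2.700000
Periods per year m = 1; per-period yield y/m = 0.061000
Number of cashflows N = 10
Cashflows (t years, CF_t, discount factor 1/(1+y/m)^(m*t), PV):
  t = 1.0000: CF_t = 2.700000, DF = 0.942507, PV = 2.544769
  t = 2.0000: CF_t = 2.700000, DF = 0.888320, PV = 2.398463
  t = 3.0000: CF_t = 2.700000, DF = 0.837247, PV = 2.260568
  t = 4.0000: CF_t = 2.700000, DF = 0.789112, PV = 2.130602
  t = 5.0000: CF_t = 2.700000, DF = 0.743743, PV = 2.008107
  t = 6.0000: CF_t = 2.700000, DF = 0.700983, PV = 1.892655
  t = 7.0000: CF_t = 2.700000, DF = 0.660682, PV = 1.783841
  t = 8.0000: CF_t = 2.700000, DF = 0.622697, PV = 1.681283
  t = 9.0000: CF_t = 2.700000, DF = 0.586897, PV = 1.584621
  t = 10.0000: CF_t = 102.700000, DF = 0.553154, PV = 56.808929
Price P = sum_t PV_t = 75.093837
First compute Macaulay numerator sum_t t * PV_t:
  t * PV_t at t = 1.0000: 2.544769
  t * PV_t at t = 2.0000: 4.796926
  t * PV_t at t = 3.0000: 6.781705
  t * PV_t at t = 4.0000: 8.522406
  t * PV_t at t = 5.0000: 10.040535
  t * PV_t at t = 6.0000: 11.355930
  t * PV_t at t = 7.0000: 12.486885
  t * PV_t at t = 8.0000: 13.450260
  t * PV_t at t = 9.0000: 14.261586
  t * PV_t at t = 10.0000: 568.089294
Macaulay duration D = 652.330295 / 75.093837 = 8.686869
Modified duration = D / (1 + y/m) = 8.686869 / (1 + 0.061000) = 8.187435

Answer: Modified duration = 8.1874


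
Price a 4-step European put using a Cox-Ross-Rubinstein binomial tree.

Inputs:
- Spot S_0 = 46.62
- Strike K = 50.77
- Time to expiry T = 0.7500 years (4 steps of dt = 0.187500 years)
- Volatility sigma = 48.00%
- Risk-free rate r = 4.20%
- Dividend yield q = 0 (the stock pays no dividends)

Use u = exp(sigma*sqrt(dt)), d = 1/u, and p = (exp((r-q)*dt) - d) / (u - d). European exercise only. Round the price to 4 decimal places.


dt = T/N = 0.187500
u = exp(sigma*sqrt(dt)) = 1.231024; d = 1/u = 0.812332
p = (exp((r-q)*dt) - d) / (u - d) = 0.467108
Discount per step: exp(-r*dt) = 0.992156
Stock lattice S(k, i) with i counting down-moves:
  k=0: S(0,0) = 46.6200
  k=1: S(1,0) = 57.3903; S(1,1) = 37.8709
  k=2: S(2,0) = 70.6488; S(2,1) = 46.6200; S(2,2) = 30.7638
  k=3: S(3,0) = 86.9704; S(3,1) = 57.3903; S(3,2) = 37.8709; S(3,3) = 24.9904
  k=4: S(4,0) = 107.0626; S(4,1) = 70.6488; S(4,2) = 46.6200; S(4,3) = 30.7638; S(4,4) = 20.3005
Terminal payoffs V(N, i) = max(K - S_T, 0):
  V(4,0) = 0.000000; V(4,1) = 0.000000; V(4,2) = 4.150000; V(4,3) = 20.006238; V(4,4) = 30.469505
Backward induction: V(k, i) = exp(-r*dt) * [p * V(k+1, i) + (1-p) * V(k+1, i+1)].
  V(3,0) = exp(-r*dt) * [p*0.000000 + (1-p)*0.000000] = 0.000000
  V(3,1) = exp(-r*dt) * [p*0.000000 + (1-p)*4.150000] = 2.194156
  V(3,2) = exp(-r*dt) * [p*4.150000 + (1-p)*20.006238] = 12.500836
  V(3,3) = exp(-r*dt) * [p*20.006238 + (1-p)*30.469505] = 25.381367
  V(2,0) = exp(-r*dt) * [p*0.000000 + (1-p)*2.194156] = 1.160078
  V(2,1) = exp(-r*dt) * [p*2.194156 + (1-p)*12.500836] = 7.626214
  V(2,2) = exp(-r*dt) * [p*12.500836 + (1-p)*25.381367] = 19.212875
  V(1,0) = exp(-r*dt) * [p*1.160078 + (1-p)*7.626214] = 4.569704
  V(1,1) = exp(-r*dt) * [p*7.626214 + (1-p)*19.212875] = 13.692404
  V(0,0) = exp(-r*dt) * [p*4.569704 + (1-p)*13.692404] = 9.357144

Answer: Price = V(0,0) = 9.3571


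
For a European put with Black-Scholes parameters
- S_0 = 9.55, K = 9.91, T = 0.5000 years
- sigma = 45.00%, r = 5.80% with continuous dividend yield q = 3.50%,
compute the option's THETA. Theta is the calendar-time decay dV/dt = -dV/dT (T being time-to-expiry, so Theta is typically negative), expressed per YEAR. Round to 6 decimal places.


Answer: Theta = -1.009492

Derivation:
d1 = 0.0789502199; d2 = -0.2392478316
phi(d1) = 0.3977008849; exp(-qT) = 0.9826522357; exp(-rT) = 0.9714164645
Theta = -S*exp(-qT)*phi(d1)*sigma/(2*sqrt(T)) + r*K*exp(-rT)*N(-d2) - q*S*exp(-qT)*N(-d1)
N(-d1) = 0.4685361091; N(-d2) = 0.5945432924; sqrt(T) = 0.7071067812
Term 1 = -9.5500 * 0.9826522357 * 0.3977008849 * 0.4500 / (2 * 0.7071067812) = -1.1875647316
Term 2 = 0.0580 * 9.9100 * 0.9714164645 * 0.5945432924 = 0.3319636965
Term 3 = -0.0350 * 9.5500 * 0.9826522357 * 0.4685361091 = -0.1538913924
Theta = -1.1875647316 + (0.3319636965) + (-0.1538913924) = -1.009492


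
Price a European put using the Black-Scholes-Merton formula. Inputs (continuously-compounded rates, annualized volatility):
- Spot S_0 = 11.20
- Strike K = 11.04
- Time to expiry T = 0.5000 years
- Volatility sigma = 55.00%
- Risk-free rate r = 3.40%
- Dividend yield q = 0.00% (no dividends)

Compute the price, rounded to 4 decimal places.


Answer: Price = 1.5326

Derivation:
d1 = (ln(S/K) + (r - q + 0.5*sigma^2) * T) / (sigma * sqrt(T)) = 0.27516414
d2 = d1 - sigma * sqrt(T) = -0.11374459
exp(-rT) = 0.98314368; exp(-qT) = 1.00000000
P = K * exp(-rT) * N(-d2) - S_0 * exp(-qT) * N(-d1)
N(-d1) = 0.39159507; N(-d2) = 0.54527987
P = 11.0400 * 0.98314368 * 0.54527987 - 11.2000 * 1.00000000 * 0.39159507 = 1.5326


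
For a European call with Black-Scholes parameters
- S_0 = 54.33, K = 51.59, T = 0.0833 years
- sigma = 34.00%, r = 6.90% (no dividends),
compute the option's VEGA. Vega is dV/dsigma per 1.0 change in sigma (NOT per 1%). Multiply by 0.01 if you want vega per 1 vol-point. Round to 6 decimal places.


Answer: Vega = 5.113484

Derivation:
d1 = 0.6349862426; d2 = 0.5368563287
phi(d1) = 0.3261029019; exp(-qT) = 1.0000000000; exp(-rT) = 0.9942687864
Vega = S * exp(-qT) * phi(d1) * sqrt(T) = 54.3300 * 1.0000000000 * 0.3261029019 * 0.2886173938 = 5.113484


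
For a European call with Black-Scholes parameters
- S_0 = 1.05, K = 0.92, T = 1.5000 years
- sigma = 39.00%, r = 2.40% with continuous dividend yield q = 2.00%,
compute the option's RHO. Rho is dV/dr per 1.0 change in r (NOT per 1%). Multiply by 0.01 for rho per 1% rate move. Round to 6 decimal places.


Answer: Rho = 0.692382

Derivation:
d1 = 0.5280990456; d2 = 0.0504485458
phi(d1) = 0.3470165401; exp(-qT) = 0.9704455335; exp(-rT) = 0.9646402935
N(d2) = 0.5201175242
Rho = K*T*exp(-rT)*N(d2) = 0.9200 * 1.5000 * 0.9646402935 * 0.5201175242 = 0.692382


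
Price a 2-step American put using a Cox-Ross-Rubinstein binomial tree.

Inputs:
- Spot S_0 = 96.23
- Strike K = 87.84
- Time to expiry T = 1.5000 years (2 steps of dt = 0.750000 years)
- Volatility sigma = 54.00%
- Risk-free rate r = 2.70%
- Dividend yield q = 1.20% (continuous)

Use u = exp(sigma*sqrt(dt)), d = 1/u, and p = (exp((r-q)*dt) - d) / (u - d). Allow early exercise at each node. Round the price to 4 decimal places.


dt = T/N = 0.750000
u = exp(sigma*sqrt(dt)) = 1.596245; d = 1/u = 0.626470
p = (exp((r-q)*dt) - d) / (u - d) = 0.396838
Discount per step: exp(-r*dt) = 0.979954
Stock lattice S(k, i) with i counting down-moves:
  k=0: S(0,0) = 96.2300
  k=1: S(1,0) = 153.6066; S(1,1) = 60.2852
  k=2: S(2,0) = 245.1937; S(2,1) = 96.2300; S(2,2) = 37.7669
Terminal payoffs V(N, i) = max(K - S_T, 0):
  V(2,0) = 0.000000; V(2,1) = 0.000000; V(2,2) = 50.073075
Backward induction: V(k, i) = exp(-r*dt) * [p * V(k+1, i) + (1-p) * V(k+1, i+1)]; then take max(V_cont, immediate exercise) for American.
  V(1,0) = exp(-r*dt) * [p*0.000000 + (1-p)*0.000000] = 0.000000; exercise = 0.000000; V(1,0) = max -> 0.000000
  V(1,1) = exp(-r*dt) * [p*0.000000 + (1-p)*50.073075] = 29.596739; exercise = 27.554751; V(1,1) = max -> 29.596739
  V(0,0) = exp(-r*dt) * [p*0.000000 + (1-p)*29.596739] = 17.493772; exercise = 0.000000; V(0,0) = max -> 17.493772

Answer: Price = V(0,0) = 17.4938


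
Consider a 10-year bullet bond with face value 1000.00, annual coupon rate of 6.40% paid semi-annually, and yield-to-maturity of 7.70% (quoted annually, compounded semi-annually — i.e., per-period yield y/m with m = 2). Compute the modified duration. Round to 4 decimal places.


Answer: Modified duration = 7.1252

Derivation:
Coupon per period c = face * coupon_rate / m = 32.000000
Periods per year m = 2; per-period yield y/m = 0.038500
Number of cashflows N = 20
Cashflows (t years, CF_t, discount factor 1/(1+y/m)^(m*t), PV):
  t = 0.5000: CF_t = 32.000000, DF = 0.962927, PV = 30.813674
  t = 1.0000: CF_t = 32.000000, DF = 0.927229, PV = 29.671327
  t = 1.5000: CF_t = 32.000000, DF = 0.892854, PV = 28.571331
  t = 2.0000: CF_t = 32.000000, DF = 0.859754, PV = 27.512115
  t = 2.5000: CF_t = 32.000000, DF = 0.827880, PV = 26.492166
  t = 3.0000: CF_t = 32.000000, DF = 0.797188, PV = 25.510030
  t = 3.5000: CF_t = 32.000000, DF = 0.767635, PV = 24.564304
  t = 4.0000: CF_t = 32.000000, DF = 0.739176, PV = 23.653639
  t = 4.5000: CF_t = 32.000000, DF = 0.711773, PV = 22.776735
  t = 5.0000: CF_t = 32.000000, DF = 0.685386, PV = 21.932340
  t = 5.5000: CF_t = 32.000000, DF = 0.659977, PV = 21.119249
  t = 6.0000: CF_t = 32.000000, DF = 0.635509, PV = 20.336301
  t = 6.5000: CF_t = 32.000000, DF = 0.611949, PV = 19.582380
  t = 7.0000: CF_t = 32.000000, DF = 0.589263, PV = 18.856408
  t = 7.5000: CF_t = 32.000000, DF = 0.567417, PV = 18.157350
  t = 8.0000: CF_t = 32.000000, DF = 0.546381, PV = 17.484208
  t = 8.5000: CF_t = 32.000000, DF = 0.526126, PV = 16.836021
  t = 9.0000: CF_t = 32.000000, DF = 0.506621, PV = 16.211864
  t = 9.5000: CF_t = 32.000000, DF = 0.487839, PV = 15.610847
  t = 10.0000: CF_t = 1032.000000, DF = 0.469753, PV = 484.785565
Price P = sum_t PV_t = 910.477856
First compute Macaulay numerator sum_t t * PV_t:
  t * PV_t at t = 0.5000: 15.406837
  t * PV_t at t = 1.0000: 29.671327
  t * PV_t at t = 1.5000: 42.856997
  t * PV_t at t = 2.0000: 55.024230
  t * PV_t at t = 2.5000: 66.230416
  t * PV_t at t = 3.0000: 76.530091
  t * PV_t at t = 3.5000: 85.975066
  t * PV_t at t = 4.0000: 94.614558
  t * PV_t at t = 4.5000: 102.495308
  t * PV_t at t = 5.0000: 109.661700
  t * PV_t at t = 5.5000: 116.155869
  t * PV_t at t = 6.0000: 122.017808
  t * PV_t at t = 6.5000: 127.285468
  t * PV_t at t = 7.0000: 131.994856
  t * PV_t at t = 7.5000: 136.180125
  t * PV_t at t = 8.0000: 139.873664
  t * PV_t at t = 8.5000: 143.106180
  t * PV_t at t = 9.0000: 145.906780
  t * PV_t at t = 9.5000: 148.303045
  t * PV_t at t = 10.0000: 4847.855651
Macaulay duration D = 6737.145973 / 910.477856 = 7.399571
Modified duration = D / (1 + y/m) = 7.399571 / (1 + 0.038500) = 7.125249


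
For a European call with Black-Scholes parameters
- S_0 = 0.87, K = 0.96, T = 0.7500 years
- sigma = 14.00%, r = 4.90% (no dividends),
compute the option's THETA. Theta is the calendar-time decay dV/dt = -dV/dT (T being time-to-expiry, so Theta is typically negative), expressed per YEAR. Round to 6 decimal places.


Answer: Theta = -0.038275

Derivation:
d1 = -0.4481893667; d2 = -0.5694329232
phi(d1) = 0.3608202427; exp(-qT) = 1.0000000000; exp(-rT) = 0.9639170845
Theta = -S*exp(-qT)*phi(d1)*sigma/(2*sqrt(T)) - r*K*exp(-rT)*N(d2) + q*S*exp(-qT)*N(d1)
N(d1) = 0.3270082681; N(d2) = 0.2845311897; sqrt(T) = 0.8660254038
Term 1 = -0.8700 * 1.0000000000 * 0.3608202427 * 0.1400 / (2 * 0.8660254038) = -0.0253733351
Term 2 = -0.0490 * 0.9600 * 0.9639170845 * 0.2845311897 = -0.0129014009
Term 3 = 0 (no dividend yield, q = 0)
Theta = -0.0253733351 + (-0.0129014009) + (0.0000000000) = -0.038275


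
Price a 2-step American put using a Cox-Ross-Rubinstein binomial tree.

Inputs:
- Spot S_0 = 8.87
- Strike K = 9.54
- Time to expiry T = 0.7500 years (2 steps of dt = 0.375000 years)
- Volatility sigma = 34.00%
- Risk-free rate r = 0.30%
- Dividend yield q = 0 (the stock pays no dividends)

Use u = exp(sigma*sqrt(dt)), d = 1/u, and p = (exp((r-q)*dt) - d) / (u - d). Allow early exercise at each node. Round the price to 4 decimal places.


Answer: Price = V(0,0) = 1.4476

Derivation:
dt = T/N = 0.375000
u = exp(sigma*sqrt(dt)) = 1.231468; d = 1/u = 0.812039
p = (exp((r-q)*dt) - d) / (u - d) = 0.450819
Discount per step: exp(-r*dt) = 0.998876
Stock lattice S(k, i) with i counting down-moves:
  k=0: S(0,0) = 8.8700
  k=1: S(1,0) = 10.9231; S(1,1) = 7.2028
  k=2: S(2,0) = 13.4515; S(2,1) = 8.8700; S(2,2) = 5.8489
Terminal payoffs V(N, i) = max(K - S_T, 0):
  V(2,0) = 0.000000; V(2,1) = 0.670000; V(2,2) = 3.691054
Backward induction: V(k, i) = exp(-r*dt) * [p * V(k+1, i) + (1-p) * V(k+1, i+1)]; then take max(V_cont, immediate exercise) for American.
  V(1,0) = exp(-r*dt) * [p*0.000000 + (1-p)*0.670000] = 0.367537; exercise = 0.000000; V(1,0) = max -> 0.367537
  V(1,1) = exp(-r*dt) * [p*0.670000 + (1-p)*3.691054] = 2.326486; exercise = 2.337212; V(1,1) = max -> 2.337212
  V(0,0) = exp(-r*dt) * [p*0.367537 + (1-p)*2.337212] = 1.447615; exercise = 0.670000; V(0,0) = max -> 1.447615


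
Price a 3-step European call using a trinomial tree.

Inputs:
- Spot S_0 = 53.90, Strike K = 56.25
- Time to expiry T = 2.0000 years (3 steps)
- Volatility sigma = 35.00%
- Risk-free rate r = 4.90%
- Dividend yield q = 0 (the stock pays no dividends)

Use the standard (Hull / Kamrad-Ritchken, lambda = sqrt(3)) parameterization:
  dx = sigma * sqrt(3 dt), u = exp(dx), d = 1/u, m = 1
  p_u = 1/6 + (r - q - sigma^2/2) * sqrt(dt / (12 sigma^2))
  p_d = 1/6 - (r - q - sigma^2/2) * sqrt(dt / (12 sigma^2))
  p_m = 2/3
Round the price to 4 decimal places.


Answer: Price = V(0,0) = 11.2409

Derivation:
dt = T/N = 0.666667; dx = sigma*sqrt(3*dt) = 0.494975
u = exp(dx) = 1.640457; d = 1/u = 0.609586
p_u = 0.158417, p_m = 0.666667, p_d = 0.174916
Discount per step: exp(-r*dt) = 0.967861
Stock lattice S(k, j) with j the centered position index:
  k=0: S(0,+0) = 53.9000
  k=1: S(1,-1) = 32.8567; S(1,+0) = 53.9000; S(1,+1) = 88.4206
  k=2: S(2,-2) = 20.0290; S(2,-1) = 32.8567; S(2,+0) = 53.9000; S(2,+1) = 88.4206; S(2,+2) = 145.0502
  k=3: S(3,-3) = 12.2094; S(3,-2) = 20.0290; S(3,-1) = 32.8567; S(3,+0) = 53.9000; S(3,+1) = 88.4206; S(3,+2) = 145.0502; S(3,+3) = 237.9486
Terminal payoffs V(N, j) = max(S_T - K, 0):
  V(3,-3) = 0.000000; V(3,-2) = 0.000000; V(3,-1) = 0.000000; V(3,+0) = 0.000000; V(3,+1) = 32.170622; V(3,+2) = 88.800212; V(3,+3) = 181.698608
Backward induction: V(k, j) = exp(-r*dt) * [p_u * V(k+1, j+1) + p_m * V(k+1, j) + p_d * V(k+1, j-1)]
  V(2,-2) = exp(-r*dt) * [p_u*0.000000 + p_m*0.000000 + p_d*0.000000] = 0.000000
  V(2,-1) = exp(-r*dt) * [p_u*0.000000 + p_m*0.000000 + p_d*0.000000] = 0.000000
  V(2,+0) = exp(-r*dt) * [p_u*32.170622 + p_m*0.000000 + p_d*0.000000] = 4.932584
  V(2,+1) = exp(-r*dt) * [p_u*88.800212 + p_m*32.170622 + p_d*0.000000] = 34.373155
  V(2,+2) = exp(-r*dt) * [p_u*181.698608 + p_m*88.800212 + p_d*32.170622] = 90.602903
  V(1,-1) = exp(-r*dt) * [p_u*4.932584 + p_m*0.000000 + p_d*0.000000] = 0.756292
  V(1,+0) = exp(-r*dt) * [p_u*34.373155 + p_m*4.932584 + p_d*0.000000] = 8.452994
  V(1,+1) = exp(-r*dt) * [p_u*90.602903 + p_m*34.373155 + p_d*4.932584] = 36.905777
  V(0,+0) = exp(-r*dt) * [p_u*36.905777 + p_m*8.452994 + p_d*0.756292] = 11.240858
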